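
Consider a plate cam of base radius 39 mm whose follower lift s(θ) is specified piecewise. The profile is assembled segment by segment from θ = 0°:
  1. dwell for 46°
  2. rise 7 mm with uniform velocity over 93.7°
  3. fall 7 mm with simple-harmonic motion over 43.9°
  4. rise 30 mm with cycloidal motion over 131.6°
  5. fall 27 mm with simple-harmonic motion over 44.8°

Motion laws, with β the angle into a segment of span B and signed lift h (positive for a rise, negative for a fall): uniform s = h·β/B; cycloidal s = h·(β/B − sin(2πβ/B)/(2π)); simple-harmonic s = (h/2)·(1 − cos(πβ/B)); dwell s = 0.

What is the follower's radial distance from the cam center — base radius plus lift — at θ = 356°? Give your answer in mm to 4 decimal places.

seg 1 [0°–46°] dwell: s stays 0.0000
seg 2 [46°–139.7°] uniform, h=7: full span → s += 7 → s = 7.0000
seg 3 [139.7°–183.6°] simple-harmonic, h=-7: full span → s += -7 → s = 0.0000
seg 4 [183.6°–315.2°] cycloidal, h=30: full span → s += 30 → s = 30.0000
seg 5 [315.2°–360°] simple-harmonic, h=-27: θ=356° here. β=40.8, B=44.8. -27/2·(1 − cos(π·0.9107)) = -26.4724 → s = 3.5276
radial distance = base radius + s = 39 + 3.5276 = 42.5276

42.5276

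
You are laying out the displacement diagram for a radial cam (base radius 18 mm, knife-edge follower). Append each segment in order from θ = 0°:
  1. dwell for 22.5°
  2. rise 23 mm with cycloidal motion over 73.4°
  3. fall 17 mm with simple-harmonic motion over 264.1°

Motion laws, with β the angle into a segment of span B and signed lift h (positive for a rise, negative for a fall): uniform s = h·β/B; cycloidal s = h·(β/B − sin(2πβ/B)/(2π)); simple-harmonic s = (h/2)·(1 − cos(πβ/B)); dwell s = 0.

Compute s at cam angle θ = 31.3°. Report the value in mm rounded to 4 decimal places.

seg 1 [0°–22.5°] dwell: s stays 0.0000
seg 2 [22.5°–95.9°] cycloidal, h=23: θ=31.3° here. β=8.8, B=73.4. 23·(0.1199 − sin(2π·0.1199)/(2π)) = 0.2535 → s = 0.2535

0.2535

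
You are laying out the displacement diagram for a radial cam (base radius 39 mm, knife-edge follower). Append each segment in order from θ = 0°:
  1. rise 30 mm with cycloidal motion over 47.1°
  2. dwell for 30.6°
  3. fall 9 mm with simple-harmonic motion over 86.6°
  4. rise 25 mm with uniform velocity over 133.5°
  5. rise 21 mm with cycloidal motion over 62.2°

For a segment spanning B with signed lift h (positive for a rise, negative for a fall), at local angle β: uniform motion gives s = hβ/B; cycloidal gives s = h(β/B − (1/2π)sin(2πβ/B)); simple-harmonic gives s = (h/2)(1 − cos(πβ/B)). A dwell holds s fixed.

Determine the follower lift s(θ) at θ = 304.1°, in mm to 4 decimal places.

seg 1 [0°–47.1°] cycloidal, h=30: full span → s += 30 → s = 30.0000
seg 2 [47.1°–77.7°] dwell: s stays 30.0000
seg 3 [77.7°–164.3°] simple-harmonic, h=-9: full span → s += -9 → s = 21.0000
seg 4 [164.3°–297.8°] uniform, h=25: full span → s += 25 → s = 46.0000
seg 5 [297.8°–360°] cycloidal, h=21: θ=304.1° here. β=6.3, B=62.2. 21·(0.1013 − sin(2π·0.1013)/(2π)) = 0.1407 → s = 46.1407

46.1407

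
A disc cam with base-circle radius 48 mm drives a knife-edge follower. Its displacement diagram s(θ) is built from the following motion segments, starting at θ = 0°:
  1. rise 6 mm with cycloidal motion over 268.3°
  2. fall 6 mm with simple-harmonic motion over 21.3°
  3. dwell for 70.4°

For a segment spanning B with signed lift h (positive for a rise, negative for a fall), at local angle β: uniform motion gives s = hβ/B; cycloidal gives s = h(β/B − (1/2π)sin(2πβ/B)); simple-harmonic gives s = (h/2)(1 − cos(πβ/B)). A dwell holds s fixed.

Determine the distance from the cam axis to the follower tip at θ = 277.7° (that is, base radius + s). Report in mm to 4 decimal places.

seg 1 [0°–268.3°] cycloidal, h=6: full span → s += 6 → s = 6.0000
seg 2 [268.3°–289.6°] simple-harmonic, h=-6: θ=277.7° here. β=9.4, B=21.3. -6/2·(1 − cos(π·0.4413)) = -2.4500 → s = 3.5500
radial distance = base radius + s = 48 + 3.5500 = 51.5500

51.5500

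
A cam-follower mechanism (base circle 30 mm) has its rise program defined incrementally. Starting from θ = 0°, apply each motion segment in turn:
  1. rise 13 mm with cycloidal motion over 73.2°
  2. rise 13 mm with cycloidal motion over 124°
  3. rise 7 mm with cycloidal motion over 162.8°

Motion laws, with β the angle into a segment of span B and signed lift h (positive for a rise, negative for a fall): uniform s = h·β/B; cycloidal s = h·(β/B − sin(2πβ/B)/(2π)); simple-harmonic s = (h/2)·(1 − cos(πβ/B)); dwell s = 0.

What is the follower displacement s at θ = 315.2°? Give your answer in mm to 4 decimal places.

seg 1 [0°–73.2°] cycloidal, h=13: full span → s += 13 → s = 13.0000
seg 2 [73.2°–197.2°] cycloidal, h=13: full span → s += 13 → s = 26.0000
seg 3 [197.2°–360°] cycloidal, h=7: θ=315.2° here. β=118, B=162.8. 7·(0.7248 − sin(2π·0.7248)/(2π)) = 6.1739 → s = 32.1739

32.1739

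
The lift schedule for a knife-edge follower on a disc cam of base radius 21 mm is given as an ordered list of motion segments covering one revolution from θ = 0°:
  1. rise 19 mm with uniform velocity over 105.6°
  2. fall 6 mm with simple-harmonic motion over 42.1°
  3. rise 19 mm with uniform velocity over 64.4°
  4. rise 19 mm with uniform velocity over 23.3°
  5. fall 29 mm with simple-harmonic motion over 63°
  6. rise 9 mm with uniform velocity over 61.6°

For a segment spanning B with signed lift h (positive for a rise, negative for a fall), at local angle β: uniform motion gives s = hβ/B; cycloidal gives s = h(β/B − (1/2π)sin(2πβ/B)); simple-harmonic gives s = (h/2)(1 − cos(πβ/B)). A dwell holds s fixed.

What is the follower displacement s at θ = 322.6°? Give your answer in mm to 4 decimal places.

seg 1 [0°–105.6°] uniform, h=19: full span → s += 19 → s = 19.0000
seg 2 [105.6°–147.7°] simple-harmonic, h=-6: full span → s += -6 → s = 13.0000
seg 3 [147.7°–212.1°] uniform, h=19: full span → s += 19 → s = 32.0000
seg 4 [212.1°–235.4°] uniform, h=19: full span → s += 19 → s = 51.0000
seg 5 [235.4°–298.4°] simple-harmonic, h=-29: full span → s += -29 → s = 22.0000
seg 6 [298.4°–360°] uniform, h=9: θ=322.6° here. β=24.2, B=61.6. 9·24.2/61.6 = 3.5357 → s = 25.5357

25.5357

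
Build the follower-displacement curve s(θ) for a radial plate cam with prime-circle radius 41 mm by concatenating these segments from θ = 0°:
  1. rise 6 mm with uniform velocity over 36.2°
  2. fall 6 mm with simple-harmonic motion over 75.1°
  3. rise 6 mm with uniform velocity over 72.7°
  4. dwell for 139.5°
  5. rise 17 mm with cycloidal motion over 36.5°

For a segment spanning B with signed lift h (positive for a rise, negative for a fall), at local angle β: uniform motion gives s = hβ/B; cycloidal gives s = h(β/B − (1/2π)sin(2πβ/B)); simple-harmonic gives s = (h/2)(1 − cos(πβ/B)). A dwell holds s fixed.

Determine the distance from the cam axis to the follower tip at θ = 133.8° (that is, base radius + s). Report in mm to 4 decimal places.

seg 1 [0°–36.2°] uniform, h=6: full span → s += 6 → s = 6.0000
seg 2 [36.2°–111.3°] simple-harmonic, h=-6: full span → s += -6 → s = 0.0000
seg 3 [111.3°–184°] uniform, h=6: θ=133.8° here. β=22.5, B=72.7. 6·22.5/72.7 = 1.8569 → s = 1.8569
radial distance = base radius + s = 41 + 1.8569 = 42.8569

42.8569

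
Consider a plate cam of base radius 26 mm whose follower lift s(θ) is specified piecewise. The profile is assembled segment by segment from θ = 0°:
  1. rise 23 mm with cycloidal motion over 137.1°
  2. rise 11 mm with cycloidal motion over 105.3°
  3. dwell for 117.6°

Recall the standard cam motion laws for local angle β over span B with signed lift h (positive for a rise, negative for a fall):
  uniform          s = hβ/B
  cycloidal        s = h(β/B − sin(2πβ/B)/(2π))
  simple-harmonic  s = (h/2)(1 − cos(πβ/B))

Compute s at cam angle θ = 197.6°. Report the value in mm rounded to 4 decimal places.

seg 1 [0°–137.1°] cycloidal, h=23: full span → s += 23 → s = 23.0000
seg 2 [137.1°–242.4°] cycloidal, h=11: θ=197.6° here. β=60.5, B=105.3. 11·(0.5745 − sin(2π·0.5745)/(2π)) = 7.1104 → s = 30.1104

30.1104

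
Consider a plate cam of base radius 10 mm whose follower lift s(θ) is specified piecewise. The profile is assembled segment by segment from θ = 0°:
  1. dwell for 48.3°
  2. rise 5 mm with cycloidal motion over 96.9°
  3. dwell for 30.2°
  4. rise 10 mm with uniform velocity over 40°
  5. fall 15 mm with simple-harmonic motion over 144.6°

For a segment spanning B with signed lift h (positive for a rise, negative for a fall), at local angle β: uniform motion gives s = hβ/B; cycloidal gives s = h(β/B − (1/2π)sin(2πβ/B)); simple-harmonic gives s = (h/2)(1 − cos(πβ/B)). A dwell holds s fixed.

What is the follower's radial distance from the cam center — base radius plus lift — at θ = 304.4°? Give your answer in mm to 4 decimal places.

seg 1 [0°–48.3°] dwell: s stays 0.0000
seg 2 [48.3°–145.2°] cycloidal, h=5: full span → s += 5 → s = 5.0000
seg 3 [145.2°–175.4°] dwell: s stays 5.0000
seg 4 [175.4°–215.4°] uniform, h=10: full span → s += 10 → s = 15.0000
seg 5 [215.4°–360°] simple-harmonic, h=-15: θ=304.4° here. β=89, B=144.6. -15/2·(1 − cos(π·0.6155)) = -10.1619 → s = 4.8381
radial distance = base radius + s = 10 + 4.8381 = 14.8381

14.8381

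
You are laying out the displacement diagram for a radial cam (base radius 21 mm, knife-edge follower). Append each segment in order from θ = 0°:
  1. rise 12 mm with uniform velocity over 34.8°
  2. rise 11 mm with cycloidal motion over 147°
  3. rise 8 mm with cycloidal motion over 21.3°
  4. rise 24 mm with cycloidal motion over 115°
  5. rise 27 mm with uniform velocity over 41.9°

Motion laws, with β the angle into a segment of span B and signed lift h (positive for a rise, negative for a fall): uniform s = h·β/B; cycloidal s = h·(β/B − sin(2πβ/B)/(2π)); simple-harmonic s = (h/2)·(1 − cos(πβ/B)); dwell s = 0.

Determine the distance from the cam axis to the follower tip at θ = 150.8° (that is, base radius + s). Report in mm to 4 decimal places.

seg 1 [0°–34.8°] uniform, h=12: full span → s += 12 → s = 12.0000
seg 2 [34.8°–181.8°] cycloidal, h=11: θ=150.8° here. β=116, B=147. 11·(0.7891 − sin(2π·0.7891)/(2π)) = 10.3784 → s = 22.3784
radial distance = base radius + s = 21 + 22.3784 = 43.3784

43.3784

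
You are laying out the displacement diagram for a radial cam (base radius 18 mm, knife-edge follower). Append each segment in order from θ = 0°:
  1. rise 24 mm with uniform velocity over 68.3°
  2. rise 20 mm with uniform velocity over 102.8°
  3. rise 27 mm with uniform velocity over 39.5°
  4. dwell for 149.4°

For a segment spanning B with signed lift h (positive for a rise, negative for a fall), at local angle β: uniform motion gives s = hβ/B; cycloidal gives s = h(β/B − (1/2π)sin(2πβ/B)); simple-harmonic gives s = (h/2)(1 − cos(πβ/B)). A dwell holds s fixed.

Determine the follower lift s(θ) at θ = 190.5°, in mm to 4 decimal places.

seg 1 [0°–68.3°] uniform, h=24: full span → s += 24 → s = 24.0000
seg 2 [68.3°–171.1°] uniform, h=20: full span → s += 20 → s = 44.0000
seg 3 [171.1°–210.6°] uniform, h=27: θ=190.5° here. β=19.4, B=39.5. 27·19.4/39.5 = 13.2608 → s = 57.2608

57.2608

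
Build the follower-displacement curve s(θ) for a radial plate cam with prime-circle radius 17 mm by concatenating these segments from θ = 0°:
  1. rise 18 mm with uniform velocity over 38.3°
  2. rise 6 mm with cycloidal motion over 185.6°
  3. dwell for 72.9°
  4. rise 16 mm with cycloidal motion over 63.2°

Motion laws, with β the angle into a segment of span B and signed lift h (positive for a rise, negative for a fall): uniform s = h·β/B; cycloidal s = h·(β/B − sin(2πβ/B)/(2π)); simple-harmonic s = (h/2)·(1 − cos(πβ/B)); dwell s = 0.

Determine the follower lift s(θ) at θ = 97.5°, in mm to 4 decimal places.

seg 1 [0°–38.3°] uniform, h=18: full span → s += 18 → s = 18.0000
seg 2 [38.3°–223.9°] cycloidal, h=6: θ=97.5° here. β=59.2, B=185.6. 6·(0.3190 − sin(2π·0.3190)/(2π)) = 1.0471 → s = 19.0471

19.0471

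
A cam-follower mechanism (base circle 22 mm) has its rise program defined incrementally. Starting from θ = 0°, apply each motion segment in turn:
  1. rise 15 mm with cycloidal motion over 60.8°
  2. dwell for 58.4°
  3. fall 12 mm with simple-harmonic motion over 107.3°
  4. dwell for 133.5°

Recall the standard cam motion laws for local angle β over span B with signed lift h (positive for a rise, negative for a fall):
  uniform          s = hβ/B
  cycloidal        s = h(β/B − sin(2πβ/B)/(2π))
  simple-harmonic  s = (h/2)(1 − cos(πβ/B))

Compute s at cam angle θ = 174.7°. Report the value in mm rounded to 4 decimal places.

seg 1 [0°–60.8°] cycloidal, h=15: full span → s += 15 → s = 15.0000
seg 2 [60.8°–119.2°] dwell: s stays 15.0000
seg 3 [119.2°–226.5°] simple-harmonic, h=-12: θ=174.7° here. β=55.5, B=107.3. -12/2·(1 − cos(π·0.5172)) = -6.3248 → s = 8.6752

8.6752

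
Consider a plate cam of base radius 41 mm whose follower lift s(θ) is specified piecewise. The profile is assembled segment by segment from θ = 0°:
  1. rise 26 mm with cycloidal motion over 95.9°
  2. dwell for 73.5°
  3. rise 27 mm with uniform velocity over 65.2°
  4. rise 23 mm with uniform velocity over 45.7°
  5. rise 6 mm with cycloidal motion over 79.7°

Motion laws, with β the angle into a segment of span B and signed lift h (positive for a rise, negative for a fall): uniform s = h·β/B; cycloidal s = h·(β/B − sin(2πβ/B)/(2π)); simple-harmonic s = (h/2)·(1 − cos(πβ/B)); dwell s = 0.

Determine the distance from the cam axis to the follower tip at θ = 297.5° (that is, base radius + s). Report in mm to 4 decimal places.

seg 1 [0°–95.9°] cycloidal, h=26: full span → s += 26 → s = 26.0000
seg 2 [95.9°–169.4°] dwell: s stays 26.0000
seg 3 [169.4°–234.6°] uniform, h=27: full span → s += 27 → s = 53.0000
seg 4 [234.6°–280.3°] uniform, h=23: full span → s += 23 → s = 76.0000
seg 5 [280.3°–360°] cycloidal, h=6: θ=297.5° here. β=17.2, B=79.7. 6·(0.2158 − sin(2π·0.2158)/(2π)) = 0.3619 → s = 76.3619
radial distance = base radius + s = 41 + 76.3619 = 117.3619

117.3619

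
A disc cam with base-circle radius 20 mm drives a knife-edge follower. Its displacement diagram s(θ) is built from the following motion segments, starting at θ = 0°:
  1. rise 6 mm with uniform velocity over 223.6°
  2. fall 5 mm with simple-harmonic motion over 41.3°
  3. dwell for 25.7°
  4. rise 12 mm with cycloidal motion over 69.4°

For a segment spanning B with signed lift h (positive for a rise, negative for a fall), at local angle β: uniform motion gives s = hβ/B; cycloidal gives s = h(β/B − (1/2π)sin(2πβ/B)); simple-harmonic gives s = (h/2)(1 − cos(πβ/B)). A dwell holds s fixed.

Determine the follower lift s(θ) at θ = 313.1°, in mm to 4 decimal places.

seg 1 [0°–223.6°] uniform, h=6: full span → s += 6 → s = 6.0000
seg 2 [223.6°–264.9°] simple-harmonic, h=-5: full span → s += -5 → s = 1.0000
seg 3 [264.9°–290.6°] dwell: s stays 1.0000
seg 4 [290.6°–360°] cycloidal, h=12: θ=313.1° here. β=22.5, B=69.4. 12·(0.3242 − sin(2π·0.3242)/(2π)) = 2.1845 → s = 3.1845

3.1845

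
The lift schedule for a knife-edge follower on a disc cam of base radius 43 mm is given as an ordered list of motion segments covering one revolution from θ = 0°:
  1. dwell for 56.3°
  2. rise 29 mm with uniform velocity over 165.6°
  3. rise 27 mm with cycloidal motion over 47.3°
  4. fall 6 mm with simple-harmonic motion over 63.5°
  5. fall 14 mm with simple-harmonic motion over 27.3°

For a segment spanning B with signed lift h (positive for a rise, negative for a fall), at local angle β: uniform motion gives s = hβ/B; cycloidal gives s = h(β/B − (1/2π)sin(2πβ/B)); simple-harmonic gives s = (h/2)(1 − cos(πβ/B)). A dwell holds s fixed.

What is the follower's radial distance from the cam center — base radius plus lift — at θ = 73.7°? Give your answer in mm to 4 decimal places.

seg 1 [0°–56.3°] dwell: s stays 0.0000
seg 2 [56.3°–221.9°] uniform, h=29: θ=73.7° here. β=17.4, B=165.6. 29·17.4/165.6 = 3.0471 → s = 3.0471
radial distance = base radius + s = 43 + 3.0471 = 46.0471

46.0471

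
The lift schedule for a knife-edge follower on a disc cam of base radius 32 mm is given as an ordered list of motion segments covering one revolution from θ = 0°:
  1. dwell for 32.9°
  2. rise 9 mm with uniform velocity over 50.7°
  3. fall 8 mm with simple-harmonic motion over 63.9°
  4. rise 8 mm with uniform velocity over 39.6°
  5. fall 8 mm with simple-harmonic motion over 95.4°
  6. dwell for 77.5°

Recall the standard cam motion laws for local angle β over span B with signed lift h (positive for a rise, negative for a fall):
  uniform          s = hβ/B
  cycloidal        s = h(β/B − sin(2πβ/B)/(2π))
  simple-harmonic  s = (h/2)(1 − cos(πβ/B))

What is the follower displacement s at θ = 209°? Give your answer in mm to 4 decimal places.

seg 1 [0°–32.9°] dwell: s stays 0.0000
seg 2 [32.9°–83.6°] uniform, h=9: full span → s += 9 → s = 9.0000
seg 3 [83.6°–147.5°] simple-harmonic, h=-8: full span → s += -8 → s = 1.0000
seg 4 [147.5°–187.1°] uniform, h=8: full span → s += 8 → s = 9.0000
seg 5 [187.1°–282.5°] simple-harmonic, h=-8: θ=209° here. β=21.9, B=95.4. -8/2·(1 − cos(π·0.2296)) = -0.9959 → s = 8.0041

8.0041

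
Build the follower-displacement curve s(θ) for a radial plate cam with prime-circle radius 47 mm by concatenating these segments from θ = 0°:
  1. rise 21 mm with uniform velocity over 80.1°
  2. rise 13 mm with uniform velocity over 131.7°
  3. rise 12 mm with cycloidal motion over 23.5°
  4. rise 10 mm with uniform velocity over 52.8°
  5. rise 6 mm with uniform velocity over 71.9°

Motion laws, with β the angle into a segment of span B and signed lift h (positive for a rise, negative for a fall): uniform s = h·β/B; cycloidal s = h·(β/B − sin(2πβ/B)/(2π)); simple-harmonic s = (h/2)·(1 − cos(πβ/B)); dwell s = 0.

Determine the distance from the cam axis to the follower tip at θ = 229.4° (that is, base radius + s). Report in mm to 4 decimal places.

seg 1 [0°–80.1°] uniform, h=21: full span → s += 21 → s = 21.0000
seg 2 [80.1°–211.8°] uniform, h=13: full span → s += 13 → s = 34.0000
seg 3 [211.8°–235.3°] cycloidal, h=12: θ=229.4° here. β=17.6, B=23.5. 12·(0.7489 − sin(2π·0.7489)/(2π)) = 10.8971 → s = 44.8971
radial distance = base radius + s = 47 + 44.8971 = 91.8971

91.8971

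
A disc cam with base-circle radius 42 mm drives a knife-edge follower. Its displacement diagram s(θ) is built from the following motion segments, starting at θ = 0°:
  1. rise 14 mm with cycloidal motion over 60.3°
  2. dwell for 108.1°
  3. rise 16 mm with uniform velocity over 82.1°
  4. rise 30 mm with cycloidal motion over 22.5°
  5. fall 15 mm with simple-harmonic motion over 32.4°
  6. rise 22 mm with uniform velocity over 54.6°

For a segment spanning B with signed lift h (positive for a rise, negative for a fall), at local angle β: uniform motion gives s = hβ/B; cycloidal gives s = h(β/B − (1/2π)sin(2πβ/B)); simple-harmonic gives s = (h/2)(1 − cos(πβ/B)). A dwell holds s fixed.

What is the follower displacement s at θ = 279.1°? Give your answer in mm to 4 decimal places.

seg 1 [0°–60.3°] cycloidal, h=14: full span → s += 14 → s = 14.0000
seg 2 [60.3°–168.4°] dwell: s stays 14.0000
seg 3 [168.4°–250.5°] uniform, h=16: full span → s += 16 → s = 30.0000
seg 4 [250.5°–273°] cycloidal, h=30: full span → s += 30 → s = 60.0000
seg 5 [273°–305.4°] simple-harmonic, h=-15: θ=279.1° here. β=6.1, B=32.4. -15/2·(1 − cos(π·0.1883)) = -1.2741 → s = 58.7259

58.7259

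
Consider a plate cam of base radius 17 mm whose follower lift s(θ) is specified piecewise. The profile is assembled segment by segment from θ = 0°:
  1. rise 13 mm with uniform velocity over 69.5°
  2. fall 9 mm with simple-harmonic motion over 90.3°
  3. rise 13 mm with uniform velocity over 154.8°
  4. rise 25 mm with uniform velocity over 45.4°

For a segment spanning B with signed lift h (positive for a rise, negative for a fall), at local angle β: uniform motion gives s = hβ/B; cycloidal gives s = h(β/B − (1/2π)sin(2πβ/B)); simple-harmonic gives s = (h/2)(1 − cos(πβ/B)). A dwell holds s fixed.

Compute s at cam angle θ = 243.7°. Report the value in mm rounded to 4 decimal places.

seg 1 [0°–69.5°] uniform, h=13: full span → s += 13 → s = 13.0000
seg 2 [69.5°–159.8°] simple-harmonic, h=-9: full span → s += -9 → s = 4.0000
seg 3 [159.8°–314.6°] uniform, h=13: θ=243.7° here. β=83.9, B=154.8. 13·83.9/154.8 = 7.0459 → s = 11.0459

11.0459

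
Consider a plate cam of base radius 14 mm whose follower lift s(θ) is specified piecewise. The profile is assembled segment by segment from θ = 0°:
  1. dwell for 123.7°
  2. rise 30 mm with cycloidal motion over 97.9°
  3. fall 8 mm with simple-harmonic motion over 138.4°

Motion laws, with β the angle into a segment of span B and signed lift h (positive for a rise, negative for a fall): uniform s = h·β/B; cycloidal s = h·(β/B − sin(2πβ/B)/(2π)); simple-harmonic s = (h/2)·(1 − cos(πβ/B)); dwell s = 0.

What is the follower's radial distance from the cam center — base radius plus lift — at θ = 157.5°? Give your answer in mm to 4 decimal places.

seg 1 [0°–123.7°] dwell: s stays 0.0000
seg 2 [123.7°–221.6°] cycloidal, h=30: θ=157.5° here. β=33.8, B=97.9. 30·(0.3453 − sin(2π·0.3453)/(2π)) = 6.4127 → s = 6.4127
radial distance = base radius + s = 14 + 6.4127 = 20.4127

20.4127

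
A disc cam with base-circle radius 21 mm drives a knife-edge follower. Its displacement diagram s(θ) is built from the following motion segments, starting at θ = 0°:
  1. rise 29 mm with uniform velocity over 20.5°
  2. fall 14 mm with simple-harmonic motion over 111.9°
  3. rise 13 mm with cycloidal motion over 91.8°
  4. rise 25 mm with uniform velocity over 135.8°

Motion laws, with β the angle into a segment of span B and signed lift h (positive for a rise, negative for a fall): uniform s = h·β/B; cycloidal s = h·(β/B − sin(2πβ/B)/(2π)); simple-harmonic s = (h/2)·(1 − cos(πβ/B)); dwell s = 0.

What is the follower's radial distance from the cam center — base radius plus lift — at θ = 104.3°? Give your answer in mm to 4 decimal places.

seg 1 [0°–20.5°] uniform, h=29: full span → s += 29 → s = 29.0000
seg 2 [20.5°–132.4°] simple-harmonic, h=-14: θ=104.3° here. β=83.8, B=111.9. -14/2·(1 − cos(π·0.7489)) = -11.9323 → s = 17.0677
radial distance = base radius + s = 21 + 17.0677 = 38.0677

38.0677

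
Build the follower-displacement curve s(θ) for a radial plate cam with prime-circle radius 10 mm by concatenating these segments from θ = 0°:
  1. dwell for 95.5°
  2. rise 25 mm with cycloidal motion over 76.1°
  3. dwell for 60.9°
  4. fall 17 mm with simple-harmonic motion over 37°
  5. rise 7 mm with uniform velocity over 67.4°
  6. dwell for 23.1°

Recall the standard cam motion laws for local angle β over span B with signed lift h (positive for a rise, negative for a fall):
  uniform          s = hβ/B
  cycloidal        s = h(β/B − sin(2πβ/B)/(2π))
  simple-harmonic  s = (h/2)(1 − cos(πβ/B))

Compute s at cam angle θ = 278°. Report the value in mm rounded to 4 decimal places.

seg 1 [0°–95.5°] dwell: s stays 0.0000
seg 2 [95.5°–171.6°] cycloidal, h=25: full span → s += 25 → s = 25.0000
seg 3 [171.6°–232.5°] dwell: s stays 25.0000
seg 4 [232.5°–269.5°] simple-harmonic, h=-17: full span → s += -17 → s = 8.0000
seg 5 [269.5°–336.9°] uniform, h=7: θ=278° here. β=8.5, B=67.4. 7·8.5/67.4 = 0.8828 → s = 8.8828

8.8828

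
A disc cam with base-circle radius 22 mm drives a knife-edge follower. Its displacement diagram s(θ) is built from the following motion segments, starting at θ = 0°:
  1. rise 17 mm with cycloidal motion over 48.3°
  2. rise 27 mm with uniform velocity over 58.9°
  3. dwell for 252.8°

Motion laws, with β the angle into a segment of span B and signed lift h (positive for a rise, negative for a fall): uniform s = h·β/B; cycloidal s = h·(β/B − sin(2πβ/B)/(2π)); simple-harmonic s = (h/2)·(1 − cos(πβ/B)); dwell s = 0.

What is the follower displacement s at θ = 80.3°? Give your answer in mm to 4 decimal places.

seg 1 [0°–48.3°] cycloidal, h=17: full span → s += 17 → s = 17.0000
seg 2 [48.3°–107.2°] uniform, h=27: θ=80.3° here. β=32, B=58.9. 27·32/58.9 = 14.6689 → s = 31.6689

31.6689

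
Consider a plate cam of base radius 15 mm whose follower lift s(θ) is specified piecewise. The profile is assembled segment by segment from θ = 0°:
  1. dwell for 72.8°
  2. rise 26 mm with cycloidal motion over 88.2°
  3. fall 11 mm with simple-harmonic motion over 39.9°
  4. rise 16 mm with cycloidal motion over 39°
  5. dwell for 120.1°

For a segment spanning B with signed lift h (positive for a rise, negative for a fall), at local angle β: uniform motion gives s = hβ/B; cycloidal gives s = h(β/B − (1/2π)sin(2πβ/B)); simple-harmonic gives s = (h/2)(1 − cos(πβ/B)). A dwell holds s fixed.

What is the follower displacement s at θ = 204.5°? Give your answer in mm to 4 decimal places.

seg 1 [0°–72.8°] dwell: s stays 0.0000
seg 2 [72.8°–161°] cycloidal, h=26: full span → s += 26 → s = 26.0000
seg 3 [161°–200.9°] simple-harmonic, h=-11: full span → s += -11 → s = 15.0000
seg 4 [200.9°–239.9°] cycloidal, h=16: θ=204.5° here. β=3.6, B=39. 16·(0.0923 − sin(2π·0.0923)/(2π)) = 0.0814 → s = 15.0814

15.0814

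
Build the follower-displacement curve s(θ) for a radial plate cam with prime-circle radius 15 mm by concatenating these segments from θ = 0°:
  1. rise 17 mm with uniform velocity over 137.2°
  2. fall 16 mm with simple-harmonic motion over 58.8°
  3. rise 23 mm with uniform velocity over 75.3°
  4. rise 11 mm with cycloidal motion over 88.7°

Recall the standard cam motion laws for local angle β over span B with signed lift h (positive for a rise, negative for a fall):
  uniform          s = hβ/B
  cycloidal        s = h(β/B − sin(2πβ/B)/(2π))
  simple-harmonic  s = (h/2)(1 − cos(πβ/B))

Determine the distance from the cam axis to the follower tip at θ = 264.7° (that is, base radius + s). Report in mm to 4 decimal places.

seg 1 [0°–137.2°] uniform, h=17: full span → s += 17 → s = 17.0000
seg 2 [137.2°–196°] simple-harmonic, h=-16: full span → s += -16 → s = 1.0000
seg 3 [196°–271.3°] uniform, h=23: θ=264.7° here. β=68.7, B=75.3. 23·68.7/75.3 = 20.9841 → s = 21.9841
radial distance = base radius + s = 15 + 21.9841 = 36.9841

36.9841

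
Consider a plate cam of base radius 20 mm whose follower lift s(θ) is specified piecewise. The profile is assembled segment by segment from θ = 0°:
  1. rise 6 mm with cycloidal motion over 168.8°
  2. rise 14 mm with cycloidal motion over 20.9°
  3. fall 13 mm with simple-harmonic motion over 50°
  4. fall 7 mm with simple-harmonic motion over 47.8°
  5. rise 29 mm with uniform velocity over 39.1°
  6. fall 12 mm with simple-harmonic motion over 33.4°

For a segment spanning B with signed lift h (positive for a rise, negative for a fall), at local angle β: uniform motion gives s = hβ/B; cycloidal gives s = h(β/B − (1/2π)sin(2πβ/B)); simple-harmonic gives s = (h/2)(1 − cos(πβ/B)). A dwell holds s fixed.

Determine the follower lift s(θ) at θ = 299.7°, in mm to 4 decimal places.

seg 1 [0°–168.8°] cycloidal, h=6: full span → s += 6 → s = 6.0000
seg 2 [168.8°–189.7°] cycloidal, h=14: full span → s += 14 → s = 20.0000
seg 3 [189.7°–239.7°] simple-harmonic, h=-13: full span → s += -13 → s = 7.0000
seg 4 [239.7°–287.5°] simple-harmonic, h=-7: full span → s += -7 → s = 0.0000
seg 5 [287.5°–326.6°] uniform, h=29: θ=299.7° here. β=12.2, B=39.1. 29·12.2/39.1 = 9.0486 → s = 9.0486

9.0486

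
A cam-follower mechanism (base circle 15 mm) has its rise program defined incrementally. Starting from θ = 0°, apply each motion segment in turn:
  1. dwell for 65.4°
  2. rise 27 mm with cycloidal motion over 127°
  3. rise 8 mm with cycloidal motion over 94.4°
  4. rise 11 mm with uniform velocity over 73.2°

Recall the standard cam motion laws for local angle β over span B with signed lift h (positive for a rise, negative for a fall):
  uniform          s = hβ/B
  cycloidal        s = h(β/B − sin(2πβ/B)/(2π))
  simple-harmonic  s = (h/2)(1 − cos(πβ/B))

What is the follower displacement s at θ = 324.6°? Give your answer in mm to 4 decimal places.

seg 1 [0°–65.4°] dwell: s stays 0.0000
seg 2 [65.4°–192.4°] cycloidal, h=27: full span → s += 27 → s = 27.0000
seg 3 [192.4°–286.8°] cycloidal, h=8: full span → s += 8 → s = 35.0000
seg 4 [286.8°–360°] uniform, h=11: θ=324.6° here. β=37.8, B=73.2. 11·37.8/73.2 = 5.6803 → s = 40.6803

40.6803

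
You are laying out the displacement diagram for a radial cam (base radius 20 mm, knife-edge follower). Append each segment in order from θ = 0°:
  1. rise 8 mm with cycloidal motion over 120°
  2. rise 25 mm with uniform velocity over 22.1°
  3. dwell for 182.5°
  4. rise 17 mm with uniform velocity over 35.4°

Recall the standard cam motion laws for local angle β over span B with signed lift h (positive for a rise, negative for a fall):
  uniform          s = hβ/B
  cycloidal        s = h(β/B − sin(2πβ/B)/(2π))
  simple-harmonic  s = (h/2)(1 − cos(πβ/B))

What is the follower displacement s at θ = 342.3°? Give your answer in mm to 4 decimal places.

seg 1 [0°–120°] cycloidal, h=8: full span → s += 8 → s = 8.0000
seg 2 [120°–142.1°] uniform, h=25: full span → s += 25 → s = 33.0000
seg 3 [142.1°–324.6°] dwell: s stays 33.0000
seg 4 [324.6°–360°] uniform, h=17: θ=342.3° here. β=17.7, B=35.4. 17·17.7/35.4 = 8.5000 → s = 41.5000

41.5000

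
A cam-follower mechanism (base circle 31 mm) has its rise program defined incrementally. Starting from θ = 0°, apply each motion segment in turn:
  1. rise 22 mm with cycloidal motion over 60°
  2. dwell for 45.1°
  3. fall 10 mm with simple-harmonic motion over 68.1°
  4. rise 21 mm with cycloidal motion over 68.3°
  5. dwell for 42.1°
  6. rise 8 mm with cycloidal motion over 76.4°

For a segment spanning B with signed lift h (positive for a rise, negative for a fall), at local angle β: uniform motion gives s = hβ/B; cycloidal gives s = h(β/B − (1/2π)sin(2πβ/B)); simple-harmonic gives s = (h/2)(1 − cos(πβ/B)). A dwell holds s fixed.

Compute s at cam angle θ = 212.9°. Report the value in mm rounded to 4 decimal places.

seg 1 [0°–60°] cycloidal, h=22: full span → s += 22 → s = 22.0000
seg 2 [60°–105.1°] dwell: s stays 22.0000
seg 3 [105.1°–173.2°] simple-harmonic, h=-10: full span → s += -10 → s = 12.0000
seg 4 [173.2°–241.5°] cycloidal, h=21: θ=212.9° here. β=39.7, B=68.3. 21·(0.5813 − sin(2π·0.5813)/(2π)) = 13.8397 → s = 25.8397

25.8397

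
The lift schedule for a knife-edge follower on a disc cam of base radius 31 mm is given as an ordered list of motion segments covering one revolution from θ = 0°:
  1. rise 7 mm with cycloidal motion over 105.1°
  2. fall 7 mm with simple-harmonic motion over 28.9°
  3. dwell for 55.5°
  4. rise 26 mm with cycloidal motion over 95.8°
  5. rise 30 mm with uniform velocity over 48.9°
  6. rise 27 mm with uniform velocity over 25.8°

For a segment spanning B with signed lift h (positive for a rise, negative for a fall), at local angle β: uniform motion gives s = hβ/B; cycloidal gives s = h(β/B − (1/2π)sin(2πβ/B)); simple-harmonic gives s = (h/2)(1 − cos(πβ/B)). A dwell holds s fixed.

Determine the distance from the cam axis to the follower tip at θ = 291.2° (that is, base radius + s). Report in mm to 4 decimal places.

seg 1 [0°–105.1°] cycloidal, h=7: full span → s += 7 → s = 7.0000
seg 2 [105.1°–134°] simple-harmonic, h=-7: full span → s += -7 → s = 0.0000
seg 3 [134°–189.5°] dwell: s stays 0.0000
seg 4 [189.5°–285.3°] cycloidal, h=26: full span → s += 26 → s = 26.0000
seg 5 [285.3°–334.2°] uniform, h=30: θ=291.2° here. β=5.9, B=48.9. 30·5.9/48.9 = 3.6196 → s = 29.6196
radial distance = base radius + s = 31 + 29.6196 = 60.6196

60.6196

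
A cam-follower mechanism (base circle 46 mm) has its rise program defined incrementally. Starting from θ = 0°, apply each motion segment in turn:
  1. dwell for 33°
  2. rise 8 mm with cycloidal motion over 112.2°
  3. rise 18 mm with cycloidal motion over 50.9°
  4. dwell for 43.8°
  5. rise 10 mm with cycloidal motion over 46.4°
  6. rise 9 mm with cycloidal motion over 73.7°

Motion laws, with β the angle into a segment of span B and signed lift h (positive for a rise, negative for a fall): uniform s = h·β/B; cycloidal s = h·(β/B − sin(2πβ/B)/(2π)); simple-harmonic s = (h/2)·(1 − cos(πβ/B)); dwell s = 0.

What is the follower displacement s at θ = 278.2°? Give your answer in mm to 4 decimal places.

seg 1 [0°–33°] dwell: s stays 0.0000
seg 2 [33°–145.2°] cycloidal, h=8: full span → s += 8 → s = 8.0000
seg 3 [145.2°–196.1°] cycloidal, h=18: full span → s += 18 → s = 26.0000
seg 4 [196.1°–239.9°] dwell: s stays 26.0000
seg 5 [239.9°–286.3°] cycloidal, h=10: θ=278.2° here. β=38.3, B=46.4. 10·(0.8254 − sin(2π·0.8254)/(2π)) = 9.6704 → s = 35.6704

35.6704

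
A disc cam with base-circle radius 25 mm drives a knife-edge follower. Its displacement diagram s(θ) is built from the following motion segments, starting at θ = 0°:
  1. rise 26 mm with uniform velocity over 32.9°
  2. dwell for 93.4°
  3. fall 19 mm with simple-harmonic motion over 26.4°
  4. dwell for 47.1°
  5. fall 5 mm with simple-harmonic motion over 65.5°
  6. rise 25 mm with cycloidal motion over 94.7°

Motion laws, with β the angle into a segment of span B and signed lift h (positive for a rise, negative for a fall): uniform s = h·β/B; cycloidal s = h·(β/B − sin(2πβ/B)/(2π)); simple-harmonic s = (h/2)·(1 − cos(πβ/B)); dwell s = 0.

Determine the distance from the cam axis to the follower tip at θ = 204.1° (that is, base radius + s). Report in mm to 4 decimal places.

seg 1 [0°–32.9°] uniform, h=26: full span → s += 26 → s = 26.0000
seg 2 [32.9°–126.3°] dwell: s stays 26.0000
seg 3 [126.3°–152.7°] simple-harmonic, h=-19: full span → s += -19 → s = 7.0000
seg 4 [152.7°–199.8°] dwell: s stays 7.0000
seg 5 [199.8°–265.3°] simple-harmonic, h=-5: θ=204.1° here. β=4.3, B=65.5. -5/2·(1 − cos(π·0.0656)) = -0.0530 → s = 6.9470
radial distance = base radius + s = 25 + 6.9470 = 31.9470

31.9470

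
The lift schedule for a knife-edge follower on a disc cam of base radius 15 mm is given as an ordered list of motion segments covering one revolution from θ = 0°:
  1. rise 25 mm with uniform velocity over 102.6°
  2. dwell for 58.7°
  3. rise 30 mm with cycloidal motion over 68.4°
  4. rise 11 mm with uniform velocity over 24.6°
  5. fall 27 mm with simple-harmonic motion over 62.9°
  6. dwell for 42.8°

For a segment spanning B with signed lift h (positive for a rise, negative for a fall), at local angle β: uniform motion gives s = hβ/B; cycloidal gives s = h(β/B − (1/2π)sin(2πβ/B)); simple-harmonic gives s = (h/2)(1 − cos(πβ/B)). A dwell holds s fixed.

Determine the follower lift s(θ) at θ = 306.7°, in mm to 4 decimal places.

seg 1 [0°–102.6°] uniform, h=25: full span → s += 25 → s = 25.0000
seg 2 [102.6°–161.3°] dwell: s stays 25.0000
seg 3 [161.3°–229.7°] cycloidal, h=30: full span → s += 30 → s = 55.0000
seg 4 [229.7°–254.3°] uniform, h=11: full span → s += 11 → s = 66.0000
seg 5 [254.3°–317.2°] simple-harmonic, h=-27: θ=306.7° here. β=52.4, B=62.9. -27/2·(1 − cos(π·0.8331)) = -25.1857 → s = 40.8143

40.8143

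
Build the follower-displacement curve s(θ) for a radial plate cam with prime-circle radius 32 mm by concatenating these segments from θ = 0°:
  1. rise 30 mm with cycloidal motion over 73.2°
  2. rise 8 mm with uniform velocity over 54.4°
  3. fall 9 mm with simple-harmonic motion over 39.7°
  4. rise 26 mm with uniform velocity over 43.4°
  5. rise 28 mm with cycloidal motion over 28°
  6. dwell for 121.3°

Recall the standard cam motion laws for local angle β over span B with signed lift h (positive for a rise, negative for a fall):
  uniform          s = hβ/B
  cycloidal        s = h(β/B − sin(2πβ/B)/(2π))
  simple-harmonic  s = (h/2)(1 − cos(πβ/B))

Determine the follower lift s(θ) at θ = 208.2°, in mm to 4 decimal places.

seg 1 [0°–73.2°] cycloidal, h=30: full span → s += 30 → s = 30.0000
seg 2 [73.2°–127.6°] uniform, h=8: full span → s += 8 → s = 38.0000
seg 3 [127.6°–167.3°] simple-harmonic, h=-9: full span → s += -9 → s = 29.0000
seg 4 [167.3°–210.7°] uniform, h=26: θ=208.2° here. β=40.9, B=43.4. 26·40.9/43.4 = 24.5023 → s = 53.5023

53.5023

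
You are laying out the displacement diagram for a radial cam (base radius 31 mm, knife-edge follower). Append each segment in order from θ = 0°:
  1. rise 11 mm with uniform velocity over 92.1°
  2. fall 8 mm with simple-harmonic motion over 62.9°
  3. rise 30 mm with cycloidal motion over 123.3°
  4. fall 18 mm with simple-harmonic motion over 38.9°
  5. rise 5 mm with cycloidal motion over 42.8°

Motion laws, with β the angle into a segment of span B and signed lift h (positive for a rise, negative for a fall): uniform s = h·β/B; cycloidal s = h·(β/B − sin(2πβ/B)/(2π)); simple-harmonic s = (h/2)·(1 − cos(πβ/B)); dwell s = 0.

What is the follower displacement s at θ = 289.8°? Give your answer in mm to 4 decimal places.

seg 1 [0°–92.1°] uniform, h=11: full span → s += 11 → s = 11.0000
seg 2 [92.1°–155°] simple-harmonic, h=-8: full span → s += -8 → s = 3.0000
seg 3 [155°–278.3°] cycloidal, h=30: full span → s += 30 → s = 33.0000
seg 4 [278.3°–317.2°] simple-harmonic, h=-18: θ=289.8° here. β=11.5, B=38.9. -18/2·(1 − cos(π·0.2956)) = -3.6105 → s = 29.3895

29.3895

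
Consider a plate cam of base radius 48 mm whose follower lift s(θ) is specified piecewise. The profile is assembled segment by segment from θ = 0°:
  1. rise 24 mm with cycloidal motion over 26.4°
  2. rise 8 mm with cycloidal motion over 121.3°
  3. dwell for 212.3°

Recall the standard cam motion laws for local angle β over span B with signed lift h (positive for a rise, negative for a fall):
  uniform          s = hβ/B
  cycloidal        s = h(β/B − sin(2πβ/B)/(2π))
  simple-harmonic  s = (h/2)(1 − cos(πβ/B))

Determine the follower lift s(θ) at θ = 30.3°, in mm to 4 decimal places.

seg 1 [0°–26.4°] cycloidal, h=24: full span → s += 24 → s = 24.0000
seg 2 [26.4°–147.7°] cycloidal, h=8: θ=30.3° here. β=3.9, B=121.3. 8·(0.0322 − sin(2π·0.0322)/(2π)) = 0.0017 → s = 24.0017

24.0017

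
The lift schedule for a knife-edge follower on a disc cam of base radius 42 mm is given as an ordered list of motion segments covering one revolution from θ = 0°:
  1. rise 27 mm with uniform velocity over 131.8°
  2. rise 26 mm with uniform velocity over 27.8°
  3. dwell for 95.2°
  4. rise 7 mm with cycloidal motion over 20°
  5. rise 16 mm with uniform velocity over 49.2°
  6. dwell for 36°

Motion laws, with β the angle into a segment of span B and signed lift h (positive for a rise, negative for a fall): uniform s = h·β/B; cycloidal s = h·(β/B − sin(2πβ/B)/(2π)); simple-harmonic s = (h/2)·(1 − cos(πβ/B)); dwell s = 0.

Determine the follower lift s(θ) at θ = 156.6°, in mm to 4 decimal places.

seg 1 [0°–131.8°] uniform, h=27: full span → s += 27 → s = 27.0000
seg 2 [131.8°–159.6°] uniform, h=26: θ=156.6° here. β=24.8, B=27.8. 26·24.8/27.8 = 23.1942 → s = 50.1942

50.1942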